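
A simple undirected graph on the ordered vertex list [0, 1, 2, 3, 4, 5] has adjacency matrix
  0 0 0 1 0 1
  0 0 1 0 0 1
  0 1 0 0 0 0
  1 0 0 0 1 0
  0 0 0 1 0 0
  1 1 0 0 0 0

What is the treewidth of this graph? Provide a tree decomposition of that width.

Treewidth 1.
One optimal decomposition is:
Bags: B1 = {3, 4}  B2 = {0, 3}  B3 = {0, 5}  B4 = {1, 5}  B5 = {1, 2}
Tree: B1–B2, B2–B3, B3–B4, B4–B5

Every bag has size at most 2, so the width is 2 − 1 = 1 and tw(G) ≤ 1. Since G has at least one edge (e.g. 4–3), it is not an edgeless graph, so tw(G) ≥ 1. Therefore the treewidth is 1.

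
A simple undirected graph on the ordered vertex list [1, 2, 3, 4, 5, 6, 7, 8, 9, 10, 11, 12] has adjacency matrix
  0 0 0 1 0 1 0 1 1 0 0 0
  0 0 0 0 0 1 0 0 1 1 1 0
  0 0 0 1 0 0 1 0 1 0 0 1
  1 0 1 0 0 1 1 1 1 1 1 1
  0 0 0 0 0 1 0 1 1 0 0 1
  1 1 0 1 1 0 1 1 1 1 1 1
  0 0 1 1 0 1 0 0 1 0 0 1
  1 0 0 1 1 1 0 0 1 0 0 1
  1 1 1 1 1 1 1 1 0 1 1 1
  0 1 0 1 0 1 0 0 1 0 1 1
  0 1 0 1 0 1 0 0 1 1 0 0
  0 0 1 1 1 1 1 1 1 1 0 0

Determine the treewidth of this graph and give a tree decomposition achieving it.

Every bag has size at most 5, so the width is 5 − 1 = 4 and tw(G) ≤ 4. For the lower bound, the 5 vertices {3, 4, 7, 9, 12} are pairwise adjacent, and any tree decomposition puts a clique entirely inside one bag — forcing width ≥ 4. The upper and lower bounds meet at 4, so that is the treewidth.

Treewidth 4.
Bags: B1 = {4, 6, 8, 9, 12}  B2 = {5, 6, 8, 9, 12}  B3 = {4, 6, 7, 9, 12}  B4 = {4, 6, 9, 10, 12}  B5 = {4, 6, 9, 10, 11}  B6 = {3, 4, 7, 9, 12}  B7 = {1, 4, 6, 8, 9}  B8 = {2, 6, 9, 10, 11}
Tree: B1–B2, B1–B3, B1–B4, B4–B5, B3–B6, B1–B7, B5–B8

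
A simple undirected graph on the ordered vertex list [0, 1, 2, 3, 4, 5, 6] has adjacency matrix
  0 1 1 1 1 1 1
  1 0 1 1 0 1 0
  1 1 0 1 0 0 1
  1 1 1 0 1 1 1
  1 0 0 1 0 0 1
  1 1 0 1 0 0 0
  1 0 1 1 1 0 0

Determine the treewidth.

3

A width-3 tree decomposition is:
Bags: B1 = {0, 1, 2, 3}  B2 = {0, 2, 3, 6}  B3 = {0, 3, 4, 6}  B4 = {0, 1, 3, 5}
Tree: B1–B2, B2–B3, B1–B4
Each bag holds 4 vertices, so the decomposition has width 3, which upper-bounds the treewidth. Conversely, {0, 1, 2, 3} is a clique of size 4, and the vertices of any clique must share a bag in every tree decomposition; so some bag has ≥ 4 vertices and tw(G) ≥ 3. Therefore the treewidth is 3.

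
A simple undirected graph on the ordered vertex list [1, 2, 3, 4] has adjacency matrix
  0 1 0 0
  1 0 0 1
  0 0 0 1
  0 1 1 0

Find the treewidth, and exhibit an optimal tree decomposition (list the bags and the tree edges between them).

The largest bag has 2 vertices, giving width 1; this decomposition certifies tw(G) ≤ 1. G has an edge, so its treewidth is at least 1. Hence tw(G) = 1 exactly.

Treewidth 1.
One such decomposition:
Bags: B1 = {3, 4}  B2 = {2, 4}  B3 = {1, 2}
Tree: B1–B2, B2–B3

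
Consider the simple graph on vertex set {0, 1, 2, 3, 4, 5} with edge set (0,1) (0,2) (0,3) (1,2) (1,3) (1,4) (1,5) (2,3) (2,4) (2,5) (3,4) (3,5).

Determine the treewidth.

A width-3 tree decomposition is:
Bags: B1 = {1, 2, 3, 4}  B2 = {0, 1, 2, 3}  B3 = {1, 2, 3, 5}
Tree: B1–B2, B2–B3
The largest bag has 4 vertices, giving width 3; this decomposition certifies tw(G) ≤ 3. On the other hand G contains the 4-clique {0, 1, 2, 3}. A clique must lie in a single bag of any decomposition, so no decomposition can have width below 3. Hence tw(G) = 3 exactly.

3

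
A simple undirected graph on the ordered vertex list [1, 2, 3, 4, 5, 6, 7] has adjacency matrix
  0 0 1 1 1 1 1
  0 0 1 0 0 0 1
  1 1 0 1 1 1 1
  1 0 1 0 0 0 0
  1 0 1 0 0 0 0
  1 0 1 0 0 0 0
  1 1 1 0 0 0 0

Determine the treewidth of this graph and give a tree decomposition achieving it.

Each bag holds 3 vertices, so the decomposition has width 2, which upper-bounds the treewidth. For the lower bound, the 3 vertices {1, 3, 4} are pairwise adjacent, and any tree decomposition puts a clique entirely inside one bag — forcing width ≥ 2. Hence tw(G) = 2 exactly.

Treewidth 2.
One such decomposition:
Bags: B1 = {1, 3, 7}  B2 = {1, 3, 5}  B3 = {2, 3, 7}  B4 = {1, 3, 6}  B5 = {1, 3, 4}
Tree: B1–B2, B1–B3, B2–B4, B2–B5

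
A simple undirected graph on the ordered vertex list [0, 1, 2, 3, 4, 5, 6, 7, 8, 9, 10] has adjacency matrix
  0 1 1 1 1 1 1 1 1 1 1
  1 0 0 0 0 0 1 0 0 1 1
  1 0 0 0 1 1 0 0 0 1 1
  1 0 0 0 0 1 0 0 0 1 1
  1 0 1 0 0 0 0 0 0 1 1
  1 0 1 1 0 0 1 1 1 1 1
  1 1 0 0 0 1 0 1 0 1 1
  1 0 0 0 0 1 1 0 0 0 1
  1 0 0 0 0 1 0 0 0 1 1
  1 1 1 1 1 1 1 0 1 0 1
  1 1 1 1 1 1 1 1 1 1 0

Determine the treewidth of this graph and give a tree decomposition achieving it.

Treewidth 4.
One optimal decomposition is:
Bags: B1 = {0, 1, 6, 9, 10}  B2 = {0, 5, 6, 9, 10}  B3 = {0, 5, 8, 9, 10}  B4 = {0, 3, 5, 9, 10}  B5 = {0, 2, 5, 9, 10}  B6 = {0, 5, 6, 7, 10}  B7 = {0, 2, 4, 9, 10}
Tree: B1–B2, B2–B3, B3–B4, B3–B5, B2–B6, B5–B7

Each bag holds 5 vertices, so the decomposition has width 4, which upper-bounds the treewidth. On the other hand G contains the 5-clique {0, 1, 6, 9, 10}. A clique must lie in a single bag of any decomposition, so no decomposition can have width below 4. The upper and lower bounds meet at 4, so that is the treewidth.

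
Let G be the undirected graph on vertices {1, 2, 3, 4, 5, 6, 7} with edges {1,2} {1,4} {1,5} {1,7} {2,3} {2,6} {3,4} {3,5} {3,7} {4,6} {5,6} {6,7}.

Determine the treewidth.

3

A width-3 tree decomposition is:
Bags: B1 = {1, 3, 5, 6}  B2 = {1, 3, 6, 7}  B3 = {1, 2, 3, 6}  B4 = {1, 3, 4, 6}
Tree: B1–B2, B2–B3, B3–B4
Every bag has size at most 4, so the width is 4 − 1 = 3 and tw(G) ≤ 3. For the lower bound: the 4 vertex sets {5,6}, {3,7}, {1}, {2} are disjoint, each induces a connected subgraph, and every pair is joined by at least one edge of G. Contracting each set to a single vertex therefore yields K_{4} as a minor, and since treewidth is minor-monotone, tw(G) ≥ tw(K_{4}) = 3. Combining the bounds, tw(G) = 3.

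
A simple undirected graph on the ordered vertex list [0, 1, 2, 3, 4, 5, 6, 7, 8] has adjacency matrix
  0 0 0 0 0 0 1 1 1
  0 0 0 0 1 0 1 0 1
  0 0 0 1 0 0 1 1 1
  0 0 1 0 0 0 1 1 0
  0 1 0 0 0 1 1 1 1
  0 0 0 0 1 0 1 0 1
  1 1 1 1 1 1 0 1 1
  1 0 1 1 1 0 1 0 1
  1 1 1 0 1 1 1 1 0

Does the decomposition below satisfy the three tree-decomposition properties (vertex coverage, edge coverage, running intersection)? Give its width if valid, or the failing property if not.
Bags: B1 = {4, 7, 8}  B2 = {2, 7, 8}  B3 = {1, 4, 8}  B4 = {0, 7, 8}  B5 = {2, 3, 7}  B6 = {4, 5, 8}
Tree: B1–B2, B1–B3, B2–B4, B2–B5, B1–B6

No — vertex 6 appears in no bag.

A tree decomposition must satisfy three properties: every vertex lies in some bag; for every edge, both endpoints lie together in some bag; and for every vertex, the bags containing it form a connected subtree. Here vertex 6 appears in no bag, so the decomposition is invalid.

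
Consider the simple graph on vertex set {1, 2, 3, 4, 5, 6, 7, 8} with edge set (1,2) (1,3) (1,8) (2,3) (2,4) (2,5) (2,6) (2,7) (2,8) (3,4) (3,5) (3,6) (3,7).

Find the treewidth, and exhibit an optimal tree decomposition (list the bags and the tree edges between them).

The largest bag has 3 vertices, giving width 2; this decomposition certifies tw(G) ≤ 2. For the lower bound, the 3 vertices {1, 2, 8} are pairwise adjacent, and any tree decomposition puts a clique entirely inside one bag — forcing width ≥ 2. Combining the bounds, tw(G) = 2.

Treewidth 2.
Bags: B1 = {2, 3, 5}  B2 = {2, 3, 4}  B3 = {1, 2, 3}  B4 = {1, 2, 8}  B5 = {2, 3, 6}  B6 = {2, 3, 7}
Tree: B1–B2, B2–B3, B3–B4, B1–B5, B2–B6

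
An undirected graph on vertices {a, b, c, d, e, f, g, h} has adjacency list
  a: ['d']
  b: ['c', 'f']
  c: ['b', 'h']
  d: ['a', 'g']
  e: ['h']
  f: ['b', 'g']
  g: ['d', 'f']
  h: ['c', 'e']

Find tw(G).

A width-1 tree decomposition is:
Bags: B1 = {a, d}  B2 = {d, g}  B3 = {f, g}  B4 = {b, f}  B5 = {b, c}  B6 = {c, h}  B7 = {e, h}
Tree: B1–B2, B2–B3, B3–B4, B4–B5, B5–B6, B6–B7
Each bag holds 2 vertices, so the decomposition has width 1, which upper-bounds the treewidth. G has an edge, so its treewidth is at least 1. Hence tw(G) = 1 exactly.

1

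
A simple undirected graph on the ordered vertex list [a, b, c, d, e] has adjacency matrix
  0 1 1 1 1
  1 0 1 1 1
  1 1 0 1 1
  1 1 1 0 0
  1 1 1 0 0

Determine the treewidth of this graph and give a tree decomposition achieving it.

Treewidth 3.
One such decomposition:
Bags: B1 = {a, b, c, d}  B2 = {a, b, c, e}
Tree: B1–B2

Each bag holds 4 vertices, so the decomposition has width 3, which upper-bounds the treewidth. For the lower bound, the 4 vertices {a, b, c, d} are pairwise adjacent, and any tree decomposition puts a clique entirely inside one bag — forcing width ≥ 3. Hence tw(G) = 3 exactly.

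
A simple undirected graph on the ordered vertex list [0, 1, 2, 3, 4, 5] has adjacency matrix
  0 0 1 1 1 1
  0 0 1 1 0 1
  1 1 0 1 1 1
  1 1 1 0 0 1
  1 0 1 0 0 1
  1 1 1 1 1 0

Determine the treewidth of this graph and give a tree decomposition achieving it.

Treewidth 3.
One such decomposition:
Bags: B1 = {1, 2, 3, 5}  B2 = {0, 2, 3, 5}  B3 = {0, 2, 4, 5}
Tree: B1–B2, B2–B3

Every bag has size at most 4, so the width is 4 − 1 = 3 and tw(G) ≤ 3. For the lower bound, the 4 vertices {0, 2, 3, 5} are pairwise adjacent, and any tree decomposition puts a clique entirely inside one bag — forcing width ≥ 3. Hence tw(G) = 3 exactly.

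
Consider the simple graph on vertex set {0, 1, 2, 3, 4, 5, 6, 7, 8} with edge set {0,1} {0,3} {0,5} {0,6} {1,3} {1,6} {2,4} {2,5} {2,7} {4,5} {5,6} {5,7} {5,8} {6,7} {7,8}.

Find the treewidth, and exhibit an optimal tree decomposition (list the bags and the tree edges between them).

Treewidth 2.
One such decomposition:
Bags: B1 = {5, 6, 7}  B2 = {5, 7, 8}  B3 = {0, 5, 6}  B4 = {0, 1, 6}  B5 = {0, 1, 3}  B6 = {2, 5, 7}  B7 = {2, 4, 5}
Tree: B1–B2, B1–B3, B3–B4, B4–B5, B2–B6, B6–B7

The largest bag has 3 vertices, giving width 2; this decomposition certifies tw(G) ≤ 2. Conversely, {0, 1, 3} is a clique of size 3, and the vertices of any clique must share a bag in every tree decomposition; so some bag has ≥ 3 vertices and tw(G) ≥ 2. Combining the bounds, tw(G) = 2.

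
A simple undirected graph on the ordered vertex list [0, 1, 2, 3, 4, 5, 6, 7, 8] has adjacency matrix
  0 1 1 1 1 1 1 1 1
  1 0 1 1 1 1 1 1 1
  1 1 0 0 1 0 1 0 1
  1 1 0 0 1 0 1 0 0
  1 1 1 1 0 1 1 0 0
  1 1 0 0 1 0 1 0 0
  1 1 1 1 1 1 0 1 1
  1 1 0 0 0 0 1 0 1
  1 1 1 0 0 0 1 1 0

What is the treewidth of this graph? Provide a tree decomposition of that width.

Each bag holds 5 vertices, so the decomposition has width 4, which upper-bounds the treewidth. For the lower bound, the 5 vertices {0, 1, 2, 6, 8} are pairwise adjacent, and any tree decomposition puts a clique entirely inside one bag — forcing width ≥ 4. Combining the bounds, tw(G) = 4.

Treewidth 4.
Bags: B1 = {0, 1, 3, 4, 6}  B2 = {0, 1, 2, 4, 6}  B3 = {0, 1, 2, 6, 8}  B4 = {0, 1, 6, 7, 8}  B5 = {0, 1, 4, 5, 6}
Tree: B1–B2, B2–B3, B3–B4, B2–B5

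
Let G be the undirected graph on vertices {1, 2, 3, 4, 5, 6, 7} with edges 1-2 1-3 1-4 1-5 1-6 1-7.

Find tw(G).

1

A width-1 tree decomposition is:
Bags: B1 = {1, 6}  B2 = {1, 5}  B3 = {1, 2}  B4 = {1, 3}  B5 = {1, 7}  B6 = {1, 4}
Tree: B1–B2, B2–B3, B1–B4, B1–B5, B4–B6
The largest bag has 2 vertices, giving width 1; this decomposition certifies tw(G) ≤ 1. Any graph with an edge has treewidth ≥ 1, and G has the edge 1–6. Therefore the treewidth is 1.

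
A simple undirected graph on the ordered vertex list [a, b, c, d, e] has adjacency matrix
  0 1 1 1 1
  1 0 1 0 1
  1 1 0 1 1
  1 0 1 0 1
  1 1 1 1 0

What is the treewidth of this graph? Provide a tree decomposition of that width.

Treewidth 3.
One such decomposition:
Bags: B1 = {a, c, d, e}  B2 = {a, b, c, e}
Tree: B1–B2

The largest bag has 4 vertices, giving width 3; this decomposition certifies tw(G) ≤ 3. On the other hand G contains the 4-clique {a, c, d, e}. A clique must lie in a single bag of any decomposition, so no decomposition can have width below 3. Hence tw(G) = 3 exactly.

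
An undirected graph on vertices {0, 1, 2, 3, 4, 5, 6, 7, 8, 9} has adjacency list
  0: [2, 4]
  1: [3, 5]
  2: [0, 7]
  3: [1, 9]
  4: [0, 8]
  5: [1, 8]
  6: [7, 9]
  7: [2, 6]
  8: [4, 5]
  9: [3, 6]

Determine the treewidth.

A width-2 tree decomposition is:
Bags: B1 = {1, 5, 8}  B2 = {1, 3, 8}  B3 = {3, 8, 9}  B4 = {6, 8, 9}  B5 = {6, 7, 8}  B6 = {2, 7, 8}  B7 = {0, 2, 8}  B8 = {0, 4, 8}
Tree: B1–B2, B2–B3, B3–B4, B4–B5, B5–B6, B6–B7, B7–B8
Every bag has size at most 3, so the width is 3 − 1 = 2 and tw(G) ≤ 2. For the lower bound, G contains the cycle 8–5–1–3–9–6–7–2–0–4–8, so G is not a forest; only forests have treewidth ≤ 1, hence tw(G) ≥ 2. Hence tw(G) = 2 exactly.

2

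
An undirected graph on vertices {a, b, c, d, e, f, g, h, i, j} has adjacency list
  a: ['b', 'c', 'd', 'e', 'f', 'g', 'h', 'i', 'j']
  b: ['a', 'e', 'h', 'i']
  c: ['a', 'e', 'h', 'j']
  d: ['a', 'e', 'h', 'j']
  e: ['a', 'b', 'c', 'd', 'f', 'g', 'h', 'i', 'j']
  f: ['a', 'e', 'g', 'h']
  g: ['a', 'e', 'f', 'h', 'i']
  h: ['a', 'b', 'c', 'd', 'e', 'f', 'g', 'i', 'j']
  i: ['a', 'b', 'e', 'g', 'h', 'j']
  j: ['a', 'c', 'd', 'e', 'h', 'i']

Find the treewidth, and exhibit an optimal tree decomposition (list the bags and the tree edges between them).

Treewidth 4.
Bags: B1 = {a, e, g, h, i}  B2 = {a, e, f, g, h}  B3 = {a, e, h, i, j}  B4 = {a, b, e, h, i}  B5 = {a, c, e, h, j}  B6 = {a, d, e, h, j}
Tree: B1–B2, B1–B3, B1–B4, B3–B5, B5–B6

Each bag holds 5 vertices, so the decomposition has width 4, which upper-bounds the treewidth. On the other hand G contains the 5-clique {a, d, e, h, j}. A clique must lie in a single bag of any decomposition, so no decomposition can have width below 4. The upper and lower bounds meet at 4, so that is the treewidth.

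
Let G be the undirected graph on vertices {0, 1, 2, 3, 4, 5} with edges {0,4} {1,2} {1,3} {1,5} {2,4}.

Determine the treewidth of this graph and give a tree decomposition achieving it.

Each bag holds 2 vertices, so the decomposition has width 1, which upper-bounds the treewidth. Any graph with an edge has treewidth ≥ 1, and G has the edge 2–1. Combining the bounds, tw(G) = 1.

Treewidth 1.
Bags: B1 = {1, 2}  B2 = {1, 5}  B3 = {1, 3}  B4 = {2, 4}  B5 = {0, 4}
Tree: B1–B2, B2–B3, B1–B4, B4–B5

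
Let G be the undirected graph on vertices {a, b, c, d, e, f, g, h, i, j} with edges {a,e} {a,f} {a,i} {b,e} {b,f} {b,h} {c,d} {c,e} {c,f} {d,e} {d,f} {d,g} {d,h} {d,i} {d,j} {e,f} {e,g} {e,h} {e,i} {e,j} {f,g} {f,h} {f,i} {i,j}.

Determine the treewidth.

A width-3 tree decomposition is:
Bags: B1 = {d, e, f, g}  B2 = {d, e, f, h}  B3 = {d, e, f, i}  B4 = {c, d, e, f}  B5 = {a, e, f, i}  B6 = {d, e, i, j}  B7 = {b, e, f, h}
Tree: B1–B2, B2–B3, B1–B4, B3–B5, B3–B6, B2–B7
The largest bag has 4 vertices, giving width 3; this decomposition certifies tw(G) ≤ 3. For the lower bound, the 4 vertices {d, e, i, j} are pairwise adjacent, and any tree decomposition puts a clique entirely inside one bag — forcing width ≥ 3. Hence tw(G) = 3 exactly.

3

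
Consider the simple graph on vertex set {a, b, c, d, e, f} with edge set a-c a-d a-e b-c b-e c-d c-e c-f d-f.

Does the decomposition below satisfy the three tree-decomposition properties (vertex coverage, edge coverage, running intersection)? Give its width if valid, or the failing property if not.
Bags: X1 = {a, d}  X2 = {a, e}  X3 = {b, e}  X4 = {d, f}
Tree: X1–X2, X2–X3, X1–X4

No — vertex c appears in no bag.

A tree decomposition must satisfy three properties: every vertex lies in some bag; for every edge, both endpoints lie together in some bag; and for every vertex, the bags containing it form a connected subtree. Here vertex c appears in no bag, so the decomposition is invalid.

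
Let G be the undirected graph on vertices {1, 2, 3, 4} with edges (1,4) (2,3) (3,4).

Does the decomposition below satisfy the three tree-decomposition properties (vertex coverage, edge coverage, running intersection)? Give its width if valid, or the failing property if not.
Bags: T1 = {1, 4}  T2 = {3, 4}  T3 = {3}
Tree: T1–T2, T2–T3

No — vertex 2 appears in no bag.

A tree decomposition must satisfy three properties: every vertex lies in some bag; for every edge, both endpoints lie together in some bag; and for every vertex, the bags containing it form a connected subtree. Here vertex 2 appears in no bag, so the decomposition is invalid.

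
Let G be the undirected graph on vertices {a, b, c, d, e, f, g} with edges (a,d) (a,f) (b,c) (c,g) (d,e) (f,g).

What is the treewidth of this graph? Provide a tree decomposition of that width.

Every bag has size at most 2, so the width is 2 − 1 = 1 and tw(G) ≤ 1. Since G has at least one edge (e.g. b–c), it is not an edgeless graph, so tw(G) ≥ 1. Combining the bounds, tw(G) = 1.

Treewidth 1.
One optimal decomposition is:
Bags: B1 = {b, c}  B2 = {c, g}  B3 = {f, g}  B4 = {a, f}  B5 = {a, d}  B6 = {d, e}
Tree: B1–B2, B2–B3, B3–B4, B4–B5, B5–B6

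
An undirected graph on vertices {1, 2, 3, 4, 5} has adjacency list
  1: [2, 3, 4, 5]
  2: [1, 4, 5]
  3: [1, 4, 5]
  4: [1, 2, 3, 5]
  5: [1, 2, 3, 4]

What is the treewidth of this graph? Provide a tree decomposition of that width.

The largest bag has 4 vertices, giving width 3; this decomposition certifies tw(G) ≤ 3. For the lower bound, the 4 vertices {1, 2, 4, 5} are pairwise adjacent, and any tree decomposition puts a clique entirely inside one bag — forcing width ≥ 3. Hence tw(G) = 3 exactly.

Treewidth 3.
One such decomposition:
Bags: B1 = {1, 3, 4, 5}  B2 = {1, 2, 4, 5}
Tree: B1–B2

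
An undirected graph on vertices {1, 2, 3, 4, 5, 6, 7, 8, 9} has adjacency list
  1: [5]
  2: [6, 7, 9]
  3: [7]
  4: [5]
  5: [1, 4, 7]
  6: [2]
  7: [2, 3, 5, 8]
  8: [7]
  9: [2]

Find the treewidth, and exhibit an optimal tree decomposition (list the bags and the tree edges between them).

Treewidth 1.
One optimal decomposition is:
Bags: B1 = {7, 8}  B2 = {3, 7}  B3 = {2, 7}  B4 = {2, 9}  B5 = {2, 6}  B6 = {5, 7}  B7 = {4, 5}  B8 = {1, 5}
Tree: B1–B2, B1–B3, B3–B4, B3–B5, B3–B6, B6–B7, B6–B8

Each bag holds 2 vertices, so the decomposition has width 1, which upper-bounds the treewidth. G has an edge, so its treewidth is at least 1. The upper and lower bounds meet at 1, so that is the treewidth.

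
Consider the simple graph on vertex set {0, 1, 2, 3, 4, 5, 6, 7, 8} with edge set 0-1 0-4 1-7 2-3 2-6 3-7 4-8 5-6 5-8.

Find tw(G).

A width-2 tree decomposition is:
Bags: B1 = {2, 3, 6}  B2 = {3, 6, 7}  B3 = {1, 6, 7}  B4 = {0, 1, 6}  B5 = {0, 4, 6}  B6 = {4, 6, 8}  B7 = {5, 6, 8}
Tree: B1–B2, B2–B3, B3–B4, B4–B5, B5–B6, B6–B7
Every bag has size at most 3, so the width is 3 − 1 = 2 and tw(G) ≤ 2. The edges 6–2–3–7–1–0–4–8–5–6 form a cycle, so G is not a tree and its treewidth is at least 2. Combining the bounds, tw(G) = 2.

2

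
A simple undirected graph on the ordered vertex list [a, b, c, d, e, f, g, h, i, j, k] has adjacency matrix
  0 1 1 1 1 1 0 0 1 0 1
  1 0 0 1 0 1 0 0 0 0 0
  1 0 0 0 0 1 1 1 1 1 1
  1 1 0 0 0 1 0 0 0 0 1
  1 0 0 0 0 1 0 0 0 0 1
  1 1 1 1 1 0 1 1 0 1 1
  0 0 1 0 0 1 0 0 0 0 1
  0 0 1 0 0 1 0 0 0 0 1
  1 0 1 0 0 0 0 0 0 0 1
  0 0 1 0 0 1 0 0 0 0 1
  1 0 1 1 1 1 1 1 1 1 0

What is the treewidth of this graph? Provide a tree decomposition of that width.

Every bag has size at most 4, so the width is 4 − 1 = 3 and tw(G) ≤ 3. Conversely, {a, d, f, k} is a clique of size 4, and the vertices of any clique must share a bag in every tree decomposition; so some bag has ≥ 4 vertices and tw(G) ≥ 3. The upper and lower bounds meet at 3, so that is the treewidth.

Treewidth 3.
One such decomposition:
Bags: B1 = {a, e, f, k}  B2 = {a, d, f, k}  B3 = {a, c, f, k}  B4 = {a, b, d, f}  B5 = {a, c, i, k}  B6 = {c, f, g, k}  B7 = {c, f, h, k}  B8 = {c, f, j, k}
Tree: B1–B2, B1–B3, B2–B4, B3–B5, B3–B6, B6–B7, B7–B8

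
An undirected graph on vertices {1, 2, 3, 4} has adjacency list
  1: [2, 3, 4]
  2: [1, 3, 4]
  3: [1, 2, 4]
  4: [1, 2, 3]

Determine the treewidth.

3

A width-3 tree decomposition is:
Bags: B1 = {1, 2, 3, 4}
Tree: (single bag)
With just one bag of size 4, the width is 4 − 1 = 3, so tw(G) ≤ 3. Conversely, {1, 2, 3, 4} is a clique of size 4, and the vertices of any clique must share a bag in every tree decomposition; so some bag has ≥ 4 vertices and tw(G) ≥ 3. Therefore the treewidth is 3.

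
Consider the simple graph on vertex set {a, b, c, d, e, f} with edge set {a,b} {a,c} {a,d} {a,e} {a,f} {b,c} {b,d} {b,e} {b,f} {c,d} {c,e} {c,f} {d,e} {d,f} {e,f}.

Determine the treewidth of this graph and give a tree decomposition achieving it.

With just one bag of size 6, the width is 6 − 1 = 5, so tw(G) ≤ 5. For the lower bound, the 6 vertices {a, b, c, d, e, f} are pairwise adjacent, and any tree decomposition puts a clique entirely inside one bag — forcing width ≥ 5. The upper and lower bounds meet at 5, so that is the treewidth.

Treewidth 5.
One optimal decomposition is:
Bags: B1 = {a, b, c, d, e, f}
Tree: (single bag)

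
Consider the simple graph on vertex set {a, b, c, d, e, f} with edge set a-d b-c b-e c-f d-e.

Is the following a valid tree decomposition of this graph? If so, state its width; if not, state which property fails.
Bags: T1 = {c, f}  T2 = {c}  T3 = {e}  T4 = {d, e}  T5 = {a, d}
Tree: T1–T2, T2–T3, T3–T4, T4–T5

No — vertex b appears in no bag.

A tree decomposition must satisfy three properties: every vertex lies in some bag; for every edge, both endpoints lie together in some bag; and for every vertex, the bags containing it form a connected subtree. Here vertex b appears in no bag, so the decomposition is invalid.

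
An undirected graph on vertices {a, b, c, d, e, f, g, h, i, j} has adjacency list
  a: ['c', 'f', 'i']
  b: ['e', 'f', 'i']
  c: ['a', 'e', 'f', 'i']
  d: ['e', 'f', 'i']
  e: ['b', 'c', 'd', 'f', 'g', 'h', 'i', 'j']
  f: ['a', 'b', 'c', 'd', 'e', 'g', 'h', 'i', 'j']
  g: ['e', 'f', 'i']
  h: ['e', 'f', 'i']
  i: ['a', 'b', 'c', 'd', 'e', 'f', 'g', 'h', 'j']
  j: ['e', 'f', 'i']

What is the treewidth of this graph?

3

A width-3 tree decomposition is:
Bags: B1 = {a, c, f, i}  B2 = {c, e, f, i}  B3 = {d, e, f, i}  B4 = {e, f, g, i}  B5 = {b, e, f, i}  B6 = {e, f, i, j}  B7 = {e, f, h, i}
Tree: B1–B2, B2–B3, B3–B4, B4–B5, B4–B6, B3–B7
Every bag has size at most 4, so the width is 4 − 1 = 3 and tw(G) ≤ 3. Conversely, {d, e, f, i} is a clique of size 4, and the vertices of any clique must share a bag in every tree decomposition; so some bag has ≥ 4 vertices and tw(G) ≥ 3. The upper and lower bounds meet at 3, so that is the treewidth.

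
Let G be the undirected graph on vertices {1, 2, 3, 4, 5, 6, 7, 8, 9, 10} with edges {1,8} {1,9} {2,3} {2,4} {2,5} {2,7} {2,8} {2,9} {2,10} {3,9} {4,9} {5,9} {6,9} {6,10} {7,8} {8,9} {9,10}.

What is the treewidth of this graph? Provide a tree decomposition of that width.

Treewidth 2.
Bags: B1 = {2, 7, 8}  B2 = {2, 8, 9}  B3 = {2, 3, 9}  B4 = {1, 8, 9}  B5 = {2, 9, 10}  B6 = {2, 5, 9}  B7 = {6, 9, 10}  B8 = {2, 4, 9}
Tree: B1–B2, B2–B3, B2–B4, B3–B5, B3–B6, B5–B7, B6–B8

The largest bag has 3 vertices, giving width 2; this decomposition certifies tw(G) ≤ 2. For the lower bound, the 3 vertices {1, 8, 9} are pairwise adjacent, and any tree decomposition puts a clique entirely inside one bag — forcing width ≥ 2. Combining the bounds, tw(G) = 2.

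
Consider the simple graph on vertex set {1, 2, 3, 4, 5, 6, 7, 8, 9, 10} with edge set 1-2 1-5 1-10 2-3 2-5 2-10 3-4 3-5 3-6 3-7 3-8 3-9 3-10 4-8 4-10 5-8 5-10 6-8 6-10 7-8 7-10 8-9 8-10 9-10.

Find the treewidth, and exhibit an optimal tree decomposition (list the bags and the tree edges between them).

The largest bag has 4 vertices, giving width 3; this decomposition certifies tw(G) ≤ 3. For the lower bound, the 4 vertices {1, 2, 5, 10} are pairwise adjacent, and any tree decomposition puts a clique entirely inside one bag — forcing width ≥ 3. Combining the bounds, tw(G) = 3.

Treewidth 3.
One such decomposition:
Bags: B1 = {3, 7, 8, 10}  B2 = {3, 5, 8, 10}  B3 = {3, 6, 8, 10}  B4 = {3, 8, 9, 10}  B5 = {3, 4, 8, 10}  B6 = {2, 3, 5, 10}  B7 = {1, 2, 5, 10}
Tree: B1–B2, B2–B3, B3–B4, B4–B5, B2–B6, B6–B7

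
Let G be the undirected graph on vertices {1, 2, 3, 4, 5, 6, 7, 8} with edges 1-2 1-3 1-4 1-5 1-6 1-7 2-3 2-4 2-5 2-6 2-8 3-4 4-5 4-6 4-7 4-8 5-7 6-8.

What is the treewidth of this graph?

A width-3 tree decomposition is:
Bags: B1 = {1, 2, 4, 6}  B2 = {1, 2, 4, 5}  B3 = {1, 4, 5, 7}  B4 = {1, 2, 3, 4}  B5 = {2, 4, 6, 8}
Tree: B1–B2, B2–B3, B2–B4, B1–B5
Every bag has size at most 4, so the width is 4 − 1 = 3 and tw(G) ≤ 3. On the other hand G contains the 4-clique {2, 4, 6, 8}. A clique must lie in a single bag of any decomposition, so no decomposition can have width below 3. Therefore the treewidth is 3.

3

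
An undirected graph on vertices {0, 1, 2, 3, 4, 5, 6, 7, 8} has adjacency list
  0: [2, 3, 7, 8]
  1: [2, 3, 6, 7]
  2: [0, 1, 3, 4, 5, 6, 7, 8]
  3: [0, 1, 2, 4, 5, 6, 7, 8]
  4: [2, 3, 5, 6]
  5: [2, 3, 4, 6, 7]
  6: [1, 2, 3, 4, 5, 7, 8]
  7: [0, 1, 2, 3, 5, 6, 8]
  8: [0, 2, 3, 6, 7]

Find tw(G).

A width-4 tree decomposition is:
Bags: B1 = {2, 3, 6, 7, 8}  B2 = {1, 2, 3, 6, 7}  B3 = {0, 2, 3, 7, 8}  B4 = {2, 3, 5, 6, 7}  B5 = {2, 3, 4, 5, 6}
Tree: B1–B2, B1–B3, B1–B4, B4–B5
The largest bag has 5 vertices, giving width 4; this decomposition certifies tw(G) ≤ 4. For the lower bound, the 5 vertices {0, 2, 3, 7, 8} are pairwise adjacent, and any tree decomposition puts a clique entirely inside one bag — forcing width ≥ 4. Therefore the treewidth is 4.

4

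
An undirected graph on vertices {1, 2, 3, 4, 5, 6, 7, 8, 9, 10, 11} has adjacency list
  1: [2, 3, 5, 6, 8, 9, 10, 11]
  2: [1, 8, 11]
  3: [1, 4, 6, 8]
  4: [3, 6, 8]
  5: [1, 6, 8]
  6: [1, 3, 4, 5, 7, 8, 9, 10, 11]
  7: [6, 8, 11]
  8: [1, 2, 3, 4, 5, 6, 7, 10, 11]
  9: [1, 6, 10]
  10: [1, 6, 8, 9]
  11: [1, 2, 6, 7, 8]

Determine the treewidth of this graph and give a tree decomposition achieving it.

Each bag holds 4 vertices, so the decomposition has width 3, which upper-bounds the treewidth. On the other hand G contains the 4-clique {1, 2, 8, 11}. A clique must lie in a single bag of any decomposition, so no decomposition can have width below 3. Therefore the treewidth is 3.

Treewidth 3.
Bags: B1 = {1, 2, 8, 11}  B2 = {1, 6, 8, 11}  B3 = {1, 3, 6, 8}  B4 = {1, 5, 6, 8}  B5 = {6, 7, 8, 11}  B6 = {1, 6, 8, 10}  B7 = {1, 6, 9, 10}  B8 = {3, 4, 6, 8}
Tree: B1–B2, B2–B3, B3–B4, B2–B5, B4–B6, B6–B7, B3–B8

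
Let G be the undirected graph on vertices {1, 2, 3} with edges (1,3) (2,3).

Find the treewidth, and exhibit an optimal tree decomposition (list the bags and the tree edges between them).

The largest bag has 2 vertices, giving width 1; this decomposition certifies tw(G) ≤ 1. G has an edge, so its treewidth is at least 1. Combining the bounds, tw(G) = 1.

Treewidth 1.
Bags: B1 = {1, 3}  B2 = {2, 3}
Tree: B1–B2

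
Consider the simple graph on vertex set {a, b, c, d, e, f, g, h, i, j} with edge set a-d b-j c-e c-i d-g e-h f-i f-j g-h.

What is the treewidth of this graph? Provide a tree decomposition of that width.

The largest bag has 2 vertices, giving width 1; this decomposition certifies tw(G) ≤ 1. Any graph with an edge has treewidth ≥ 1, and G has the edge a–d. Hence tw(G) = 1 exactly.

Treewidth 1.
One optimal decomposition is:
Bags: B1 = {a, d}  B2 = {d, g}  B3 = {g, h}  B4 = {e, h}  B5 = {c, e}  B6 = {c, i}  B7 = {f, i}  B8 = {f, j}  B9 = {b, j}
Tree: B1–B2, B2–B3, B3–B4, B4–B5, B5–B6, B6–B7, B7–B8, B8–B9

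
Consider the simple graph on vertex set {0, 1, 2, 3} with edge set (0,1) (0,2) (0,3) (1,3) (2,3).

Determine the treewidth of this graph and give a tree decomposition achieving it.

Treewidth 2.
Bags: B1 = {0, 2, 3}  B2 = {0, 1, 3}
Tree: B1–B2

The largest bag has 3 vertices, giving width 2; this decomposition certifies tw(G) ≤ 2. Conversely, {0, 1, 3} is a clique of size 3, and the vertices of any clique must share a bag in every tree decomposition; so some bag has ≥ 3 vertices and tw(G) ≥ 2. Therefore the treewidth is 2.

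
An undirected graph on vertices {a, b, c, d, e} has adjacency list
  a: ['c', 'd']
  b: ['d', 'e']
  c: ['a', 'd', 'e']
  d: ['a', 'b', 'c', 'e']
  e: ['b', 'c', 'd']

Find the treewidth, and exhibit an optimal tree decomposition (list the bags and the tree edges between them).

Treewidth 2.
One such decomposition:
Bags: B1 = {b, d, e}  B2 = {c, d, e}  B3 = {a, c, d}
Tree: B1–B2, B2–B3

The largest bag has 3 vertices, giving width 2; this decomposition certifies tw(G) ≤ 2. For the lower bound, the 3 vertices {c, d, e} are pairwise adjacent, and any tree decomposition puts a clique entirely inside one bag — forcing width ≥ 2. Combining the bounds, tw(G) = 2.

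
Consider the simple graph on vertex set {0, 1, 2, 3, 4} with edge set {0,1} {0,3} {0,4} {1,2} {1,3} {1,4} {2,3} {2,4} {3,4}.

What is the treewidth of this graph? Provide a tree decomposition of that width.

Every bag has size at most 4, so the width is 4 − 1 = 3 and tw(G) ≤ 3. Conversely, {0, 1, 3, 4} is a clique of size 4, and the vertices of any clique must share a bag in every tree decomposition; so some bag has ≥ 4 vertices and tw(G) ≥ 3. Therefore the treewidth is 3.

Treewidth 3.
Bags: B1 = {0, 1, 3, 4}  B2 = {1, 2, 3, 4}
Tree: B1–B2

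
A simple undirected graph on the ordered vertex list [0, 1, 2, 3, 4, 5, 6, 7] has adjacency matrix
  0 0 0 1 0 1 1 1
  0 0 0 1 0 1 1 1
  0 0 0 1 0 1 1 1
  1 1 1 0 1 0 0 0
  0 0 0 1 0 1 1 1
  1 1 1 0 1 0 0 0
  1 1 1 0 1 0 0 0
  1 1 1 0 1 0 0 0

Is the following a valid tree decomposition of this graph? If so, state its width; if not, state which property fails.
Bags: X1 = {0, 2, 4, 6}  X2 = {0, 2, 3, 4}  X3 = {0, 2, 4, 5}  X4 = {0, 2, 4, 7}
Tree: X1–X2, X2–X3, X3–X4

No — vertex 1 appears in no bag.

A tree decomposition must satisfy three properties: every vertex lies in some bag; for every edge, both endpoints lie together in some bag; and for every vertex, the bags containing it form a connected subtree. Here vertex 1 appears in no bag, so the decomposition is invalid.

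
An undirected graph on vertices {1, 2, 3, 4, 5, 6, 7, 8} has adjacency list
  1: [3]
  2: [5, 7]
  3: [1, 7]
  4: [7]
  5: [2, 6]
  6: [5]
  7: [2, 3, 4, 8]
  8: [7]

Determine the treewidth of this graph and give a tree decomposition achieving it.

Treewidth 1.
One such decomposition:
Bags: B1 = {2, 7}  B2 = {2, 5}  B3 = {3, 7}  B4 = {5, 6}  B5 = {7, 8}  B6 = {4, 7}  B7 = {1, 3}
Tree: B1–B2, B1–B3, B2–B4, B1–B5, B1–B6, B3–B7

The largest bag has 2 vertices, giving width 1; this decomposition certifies tw(G) ≤ 1. Since G has at least one edge (e.g. 7–2), it is not an edgeless graph, so tw(G) ≥ 1. Hence tw(G) = 1 exactly.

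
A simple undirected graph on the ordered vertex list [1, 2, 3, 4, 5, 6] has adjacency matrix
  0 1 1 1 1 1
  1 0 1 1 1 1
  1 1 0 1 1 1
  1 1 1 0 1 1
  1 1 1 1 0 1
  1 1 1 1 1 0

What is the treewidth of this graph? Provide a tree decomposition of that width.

With just one bag of size 6, the width is 6 − 1 = 5, so tw(G) ≤ 5. Conversely, {1, 2, 3, 4, 5, 6} is a clique of size 6, and the vertices of any clique must share a bag in every tree decomposition; so some bag has ≥ 6 vertices and tw(G) ≥ 5. Combining the bounds, tw(G) = 5.

Treewidth 5.
One optimal decomposition is:
Bags: B1 = {1, 2, 3, 4, 5, 6}
Tree: (single bag)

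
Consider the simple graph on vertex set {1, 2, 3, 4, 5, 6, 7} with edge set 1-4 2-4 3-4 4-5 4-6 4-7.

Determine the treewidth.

1

A width-1 tree decomposition is:
Bags: B1 = {2, 4}  B2 = {4, 7}  B3 = {1, 4}  B4 = {3, 4}  B5 = {4, 5}  B6 = {4, 6}
Tree: B1–B2, B1–B3, B3–B4, B1–B5, B5–B6
Each bag holds 2 vertices, so the decomposition has width 1, which upper-bounds the treewidth. G has an edge, so its treewidth is at least 1. The upper and lower bounds meet at 1, so that is the treewidth.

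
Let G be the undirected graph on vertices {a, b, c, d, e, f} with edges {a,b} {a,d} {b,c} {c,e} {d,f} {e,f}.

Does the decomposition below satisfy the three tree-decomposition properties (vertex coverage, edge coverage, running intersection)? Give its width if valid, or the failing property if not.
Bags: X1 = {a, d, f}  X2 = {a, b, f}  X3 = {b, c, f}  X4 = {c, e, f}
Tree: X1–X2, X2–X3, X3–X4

Vertex coverage: the bags together contain {a, b, c, d, e, f}, the full vertex set. Edge coverage: each edge of G has both endpoints in at least one bag. Running intersection: for every vertex, the bags containing it form a connected subtree. All three properties hold, so this is a valid tree decomposition of width max|bag| − 1 = 2, and hence tw(G) ≤ 2.

Yes; width 2.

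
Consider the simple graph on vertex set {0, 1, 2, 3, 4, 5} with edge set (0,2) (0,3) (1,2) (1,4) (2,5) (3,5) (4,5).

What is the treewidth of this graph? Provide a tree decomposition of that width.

Treewidth 2.
One such decomposition:
Bags: B1 = {1, 2, 4}  B2 = {2, 4, 5}  B3 = {0, 2, 5}  B4 = {0, 3, 5}
Tree: B1–B2, B2–B3, B3–B4

The largest bag has 3 vertices, giving width 2; this decomposition certifies tw(G) ≤ 2. The edges 1–4–5–2–1 form a cycle, so G is not a tree and its treewidth is at least 2. The upper and lower bounds meet at 2, so that is the treewidth.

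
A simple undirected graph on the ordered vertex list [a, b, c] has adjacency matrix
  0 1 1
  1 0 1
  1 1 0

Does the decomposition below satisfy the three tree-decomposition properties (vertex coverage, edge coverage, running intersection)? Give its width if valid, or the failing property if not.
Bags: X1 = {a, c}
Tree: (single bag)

No — vertex b appears in no bag.

A tree decomposition must satisfy three properties: every vertex lies in some bag; for every edge, both endpoints lie together in some bag; and for every vertex, the bags containing it form a connected subtree. Here vertex b appears in no bag, so the decomposition is invalid.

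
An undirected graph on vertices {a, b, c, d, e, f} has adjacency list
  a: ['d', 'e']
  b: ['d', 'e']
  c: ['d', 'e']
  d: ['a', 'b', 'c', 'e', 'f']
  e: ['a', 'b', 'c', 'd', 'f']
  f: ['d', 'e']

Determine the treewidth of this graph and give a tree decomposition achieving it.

The largest bag has 3 vertices, giving width 2; this decomposition certifies tw(G) ≤ 2. On the other hand G contains the 3-clique {d, e, f}. A clique must lie in a single bag of any decomposition, so no decomposition can have width below 2. Therefore the treewidth is 2.

Treewidth 2.
One optimal decomposition is:
Bags: B1 = {d, e, f}  B2 = {c, d, e}  B3 = {b, d, e}  B4 = {a, d, e}
Tree: B1–B2, B1–B3, B3–B4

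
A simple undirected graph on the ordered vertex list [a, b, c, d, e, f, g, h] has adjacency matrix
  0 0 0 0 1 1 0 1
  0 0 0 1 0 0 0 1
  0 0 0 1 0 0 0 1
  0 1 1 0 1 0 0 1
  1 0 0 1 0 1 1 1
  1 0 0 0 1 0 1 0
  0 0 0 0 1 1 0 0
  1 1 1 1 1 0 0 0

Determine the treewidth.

2

A width-2 tree decomposition is:
Bags: B1 = {e, f, g}  B2 = {a, e, f}  B3 = {a, e, h}  B4 = {d, e, h}  B5 = {b, d, h}  B6 = {c, d, h}
Tree: B1–B2, B2–B3, B3–B4, B4–B5, B4–B6
Every bag has size at most 3, so the width is 3 − 1 = 2 and tw(G) ≤ 2. Conversely, {e, f, g} is a clique of size 3, and the vertices of any clique must share a bag in every tree decomposition; so some bag has ≥ 3 vertices and tw(G) ≥ 2. The upper and lower bounds meet at 2, so that is the treewidth.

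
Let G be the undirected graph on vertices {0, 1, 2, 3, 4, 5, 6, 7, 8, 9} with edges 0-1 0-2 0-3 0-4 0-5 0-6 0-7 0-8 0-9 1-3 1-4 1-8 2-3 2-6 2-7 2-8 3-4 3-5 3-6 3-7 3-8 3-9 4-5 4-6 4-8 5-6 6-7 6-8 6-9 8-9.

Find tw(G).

A width-4 tree decomposition is:
Bags: B1 = {0, 2, 3, 6, 8}  B2 = {0, 2, 3, 6, 7}  B3 = {0, 3, 4, 6, 8}  B4 = {0, 3, 6, 8, 9}  B5 = {0, 1, 3, 4, 8}  B6 = {0, 3, 4, 5, 6}
Tree: B1–B2, B1–B3, B3–B4, B3–B5, B3–B6
The largest bag has 5 vertices, giving width 4; this decomposition certifies tw(G) ≤ 4. Conversely, {0, 1, 3, 4, 8} is a clique of size 5, and the vertices of any clique must share a bag in every tree decomposition; so some bag has ≥ 5 vertices and tw(G) ≥ 4. Combining the bounds, tw(G) = 4.

4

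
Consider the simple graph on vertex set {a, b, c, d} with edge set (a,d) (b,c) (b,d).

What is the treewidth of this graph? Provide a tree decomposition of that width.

Treewidth 1.
Bags: B1 = {a, d}  B2 = {b, d}  B3 = {b, c}
Tree: B1–B2, B2–B3

The largest bag has 2 vertices, giving width 1; this decomposition certifies tw(G) ≤ 1. Since G has at least one edge (e.g. a–d), it is not an edgeless graph, so tw(G) ≥ 1. The upper and lower bounds meet at 1, so that is the treewidth.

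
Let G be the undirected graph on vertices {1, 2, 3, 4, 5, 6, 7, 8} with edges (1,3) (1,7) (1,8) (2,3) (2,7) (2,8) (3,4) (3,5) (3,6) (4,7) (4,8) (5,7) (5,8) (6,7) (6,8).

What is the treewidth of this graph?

3

A width-3 tree decomposition is:
Bags: B1 = {3, 6, 7, 8}  B2 = {2, 3, 7, 8}  B3 = {3, 4, 7, 8}  B4 = {1, 3, 7, 8}  B5 = {3, 5, 7, 8}
Tree: B1–B2, B2–B3, B3–B4, B4–B5
Each bag holds 4 vertices, so the decomposition has width 3, which upper-bounds the treewidth. For the lower bound: the 4 vertex sets {6,8}, {2,7}, {3}, {4} are disjoint, each induces a connected subgraph, and every pair is joined by at least one edge of G. Contracting each set to a single vertex therefore yields K_{4} as a minor, and since treewidth is minor-monotone, tw(G) ≥ tw(K_{4}) = 3. Hence tw(G) = 3 exactly.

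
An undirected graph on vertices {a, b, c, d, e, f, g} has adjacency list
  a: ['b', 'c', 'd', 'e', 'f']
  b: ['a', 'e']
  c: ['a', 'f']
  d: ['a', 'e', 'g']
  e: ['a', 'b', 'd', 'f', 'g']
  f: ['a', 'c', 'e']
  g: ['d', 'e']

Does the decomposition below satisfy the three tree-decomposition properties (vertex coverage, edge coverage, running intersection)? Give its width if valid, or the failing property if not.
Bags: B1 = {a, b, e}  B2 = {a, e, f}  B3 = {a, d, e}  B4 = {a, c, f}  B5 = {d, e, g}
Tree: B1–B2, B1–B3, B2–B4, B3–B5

Yes; width 2.

Every vertex of G appears in some bag (union = {a, b, c, d, e, f, g}); every edge is covered by a bag; and for each vertex v the set of bags containing v is connected in the bag tree. The decomposition is therefore valid. The largest bag has 3 vertices, so the width is 2.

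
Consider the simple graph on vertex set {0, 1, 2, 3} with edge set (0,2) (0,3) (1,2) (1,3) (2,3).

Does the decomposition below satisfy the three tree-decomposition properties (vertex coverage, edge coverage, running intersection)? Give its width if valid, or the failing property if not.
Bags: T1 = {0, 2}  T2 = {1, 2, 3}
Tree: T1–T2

A tree decomposition must satisfy three properties: every vertex lies in some bag; for every edge, both endpoints lie together in some bag; and for every vertex, the bags containing it form a connected subtree. Here edge (3,0) lies in no bag, so the decomposition is invalid.

No — edge (3,0) lies in no bag.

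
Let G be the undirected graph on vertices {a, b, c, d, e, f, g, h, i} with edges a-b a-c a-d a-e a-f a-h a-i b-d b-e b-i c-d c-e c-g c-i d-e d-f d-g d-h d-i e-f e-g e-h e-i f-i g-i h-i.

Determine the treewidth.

A width-4 tree decomposition is:
Bags: B1 = {a, c, d, e, i}  B2 = {a, d, e, f, i}  B3 = {a, b, d, e, i}  B4 = {c, d, e, g, i}  B5 = {a, d, e, h, i}
Tree: B1–B2, B2–B3, B1–B4, B1–B5
Every bag has size at most 5, so the width is 5 − 1 = 4 and tw(G) ≤ 4. For the lower bound, the 5 vertices {c, d, e, g, i} are pairwise adjacent, and any tree decomposition puts a clique entirely inside one bag — forcing width ≥ 4. Hence tw(G) = 4 exactly.

4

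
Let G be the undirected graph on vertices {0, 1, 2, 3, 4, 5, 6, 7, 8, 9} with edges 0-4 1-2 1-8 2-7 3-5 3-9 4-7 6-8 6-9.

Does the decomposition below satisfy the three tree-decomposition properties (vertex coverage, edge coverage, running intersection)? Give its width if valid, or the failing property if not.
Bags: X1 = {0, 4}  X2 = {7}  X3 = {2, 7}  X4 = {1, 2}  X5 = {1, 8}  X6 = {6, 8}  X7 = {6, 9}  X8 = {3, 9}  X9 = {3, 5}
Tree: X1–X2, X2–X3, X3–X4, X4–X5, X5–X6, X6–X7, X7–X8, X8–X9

No — edge (4,7) lies in no bag.

A tree decomposition must satisfy three properties: every vertex lies in some bag; for every edge, both endpoints lie together in some bag; and for every vertex, the bags containing it form a connected subtree. Here edge (4,7) lies in no bag, so the decomposition is invalid.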